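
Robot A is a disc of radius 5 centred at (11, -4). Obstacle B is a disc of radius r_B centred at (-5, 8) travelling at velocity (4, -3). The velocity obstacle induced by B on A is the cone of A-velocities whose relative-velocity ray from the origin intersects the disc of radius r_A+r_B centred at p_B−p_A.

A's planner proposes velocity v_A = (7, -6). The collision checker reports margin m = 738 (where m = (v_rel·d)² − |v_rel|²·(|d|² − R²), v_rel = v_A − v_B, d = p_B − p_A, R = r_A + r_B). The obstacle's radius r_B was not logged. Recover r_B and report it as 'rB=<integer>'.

m = 738
d = (-16, 12);  v_rel = (3, -3),  |v_rel|² = 18
v_rel×d = (3)·(12) − (-3)·(-16) = -12
since m = R²·18 − (-12)²:  R² = (144 + 738) / 18 = 49
R = √49 = 7  ⇒  r_B = 7 − 5 = 2

rB=2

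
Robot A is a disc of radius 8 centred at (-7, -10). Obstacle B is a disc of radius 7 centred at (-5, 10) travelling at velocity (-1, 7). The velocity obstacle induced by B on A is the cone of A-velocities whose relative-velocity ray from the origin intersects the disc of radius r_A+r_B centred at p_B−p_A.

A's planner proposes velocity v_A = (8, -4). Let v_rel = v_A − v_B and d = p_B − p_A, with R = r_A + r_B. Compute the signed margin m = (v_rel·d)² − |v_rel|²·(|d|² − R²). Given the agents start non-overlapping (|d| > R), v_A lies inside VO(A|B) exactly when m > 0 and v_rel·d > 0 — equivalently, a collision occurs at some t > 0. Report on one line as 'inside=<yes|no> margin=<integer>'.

d = (2, 20),  |d|² = 404;  R = 8+7 = 15,  c = 404−15² = 179
v_rel = (9, -11),  |v_rel|² = 202;  v_rel·d = (9)·(2) + (-11)·(20) = -202
202·t² + 404·t + 179 = 0  ⇒  m = (-202)² − 202·179 = 4646
m = 4646 > 0,  v_rel·d = -202 < 0  ⇒  outside

inside=no margin=4646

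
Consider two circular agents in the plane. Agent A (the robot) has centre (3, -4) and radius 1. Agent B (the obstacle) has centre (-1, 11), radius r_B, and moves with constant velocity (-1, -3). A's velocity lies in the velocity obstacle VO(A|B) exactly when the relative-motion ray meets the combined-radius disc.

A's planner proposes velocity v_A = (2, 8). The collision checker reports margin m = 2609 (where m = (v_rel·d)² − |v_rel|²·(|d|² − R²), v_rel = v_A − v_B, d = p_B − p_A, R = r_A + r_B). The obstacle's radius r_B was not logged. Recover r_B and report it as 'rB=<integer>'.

m = 2609
d = (-4, 15);  v_rel = (3, 11),  |v_rel|² = 130
v_rel×d = (3)·(15) − (11)·(-4) = 89
since m = R²·130 − 89²:  R² = (7921 + 2609) / 130 = 81
R = √81 = 9  ⇒  r_B = 9 − 1 = 8

rB=8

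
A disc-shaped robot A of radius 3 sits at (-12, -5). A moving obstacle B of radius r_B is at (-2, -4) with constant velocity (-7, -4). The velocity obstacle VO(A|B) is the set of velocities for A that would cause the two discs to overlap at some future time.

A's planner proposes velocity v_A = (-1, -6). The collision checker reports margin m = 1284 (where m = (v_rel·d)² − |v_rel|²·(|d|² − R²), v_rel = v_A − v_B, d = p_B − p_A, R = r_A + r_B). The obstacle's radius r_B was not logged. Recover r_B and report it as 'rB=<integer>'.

m = 1284
d = (10, 1);  v_rel = (6, -2),  |v_rel|² = 40
v_rel×d = (6)·(1) − (-2)·(10) = 26
since m = R²·40 − 26²:  R² = (676 + 1284) / 40 = 49
R = √49 = 7  ⇒  r_B = 7 − 3 = 4

rB=4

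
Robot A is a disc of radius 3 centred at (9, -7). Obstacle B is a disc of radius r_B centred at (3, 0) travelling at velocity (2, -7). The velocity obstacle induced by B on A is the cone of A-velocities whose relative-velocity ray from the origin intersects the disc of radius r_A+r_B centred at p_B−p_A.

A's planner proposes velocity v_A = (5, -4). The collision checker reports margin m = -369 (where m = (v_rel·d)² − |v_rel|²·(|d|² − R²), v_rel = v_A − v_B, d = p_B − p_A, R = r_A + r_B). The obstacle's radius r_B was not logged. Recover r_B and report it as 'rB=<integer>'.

m = -369
d = (-6, 7);  v_rel = (3, 3),  |v_rel|² = 18
v_rel×d = (3)·(7) − (3)·(-6) = 39
since m = R²·18 − 39²:  R² = (1521 + -369) / 18 = 64
R = √64 = 8  ⇒  r_B = 8 − 3 = 5

rB=5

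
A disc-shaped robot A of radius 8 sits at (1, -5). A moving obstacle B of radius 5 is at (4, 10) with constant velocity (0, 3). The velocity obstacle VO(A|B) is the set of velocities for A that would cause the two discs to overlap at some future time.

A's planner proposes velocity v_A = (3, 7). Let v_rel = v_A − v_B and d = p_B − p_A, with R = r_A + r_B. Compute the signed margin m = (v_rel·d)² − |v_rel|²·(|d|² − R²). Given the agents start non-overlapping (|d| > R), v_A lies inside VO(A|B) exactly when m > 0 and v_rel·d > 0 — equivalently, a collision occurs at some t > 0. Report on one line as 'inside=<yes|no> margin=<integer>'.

d = (3, 15),  |d|² = 234;  R = 8+5 = 13,  c = 234−13² = 65
v_rel = (3, 4),  |v_rel|² = 25;  v_rel·d = (3)·(3) + (4)·(15) = 69
25·t² − 138·t + 65 = 0  ⇒  m = 69² − 25·65 = 3136
m = 3136 > 0,  v_rel·d = 69 > 0  ⇒  inside

inside=yes margin=3136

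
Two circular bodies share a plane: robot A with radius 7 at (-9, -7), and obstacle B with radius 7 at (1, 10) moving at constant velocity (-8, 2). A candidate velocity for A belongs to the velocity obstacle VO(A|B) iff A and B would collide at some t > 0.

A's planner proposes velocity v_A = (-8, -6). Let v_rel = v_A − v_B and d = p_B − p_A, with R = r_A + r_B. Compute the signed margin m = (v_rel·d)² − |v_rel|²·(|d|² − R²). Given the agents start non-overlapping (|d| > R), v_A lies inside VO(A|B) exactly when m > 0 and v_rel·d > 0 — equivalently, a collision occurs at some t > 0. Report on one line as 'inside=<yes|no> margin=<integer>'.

d = (10, 17),  |d|² = 389;  R = 7+7 = 14,  c = 389−14² = 193
v_rel = (0, -8),  |v_rel|² = 64;  v_rel·d = (0)·(10) + (-8)·(17) = -136
64·t² + 272·t + 193 = 0  ⇒  m = (-136)² − 64·193 = 6144
m = 6144 > 0,  v_rel·d = -136 < 0  ⇒  outside

inside=no margin=6144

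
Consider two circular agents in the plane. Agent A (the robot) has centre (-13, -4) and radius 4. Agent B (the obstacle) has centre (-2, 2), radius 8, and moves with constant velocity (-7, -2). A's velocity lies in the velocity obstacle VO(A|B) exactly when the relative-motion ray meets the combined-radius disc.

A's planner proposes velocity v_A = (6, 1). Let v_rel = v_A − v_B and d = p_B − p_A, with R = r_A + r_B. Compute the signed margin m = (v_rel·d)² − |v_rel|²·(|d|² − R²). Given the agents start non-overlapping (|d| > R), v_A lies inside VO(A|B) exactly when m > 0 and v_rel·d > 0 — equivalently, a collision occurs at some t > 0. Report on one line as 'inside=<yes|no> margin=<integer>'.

d = (11, 6),  |d|² = 157;  R = 4+8 = 12,  c = 157−12² = 13
v_rel = (13, 3),  |v_rel|² = 178;  v_rel·d = (13)·(11) + (3)·(6) = 161
178·t² − 322·t + 13 = 0  ⇒  m = 161² − 178·13 = 23607
m = 23607 > 0,  v_rel·d = 161 > 0  ⇒  inside

inside=yes margin=23607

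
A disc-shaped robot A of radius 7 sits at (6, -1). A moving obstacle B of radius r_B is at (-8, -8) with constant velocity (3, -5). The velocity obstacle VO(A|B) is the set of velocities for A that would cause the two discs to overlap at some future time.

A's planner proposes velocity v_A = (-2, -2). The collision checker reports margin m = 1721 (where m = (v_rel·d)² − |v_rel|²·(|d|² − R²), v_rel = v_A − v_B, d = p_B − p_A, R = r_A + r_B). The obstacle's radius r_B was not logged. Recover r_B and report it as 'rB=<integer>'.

m = 1721
d = (-14, -7);  v_rel = (-5, 3),  |v_rel|² = 34
v_rel×d = (-5)·(-7) − (3)·(-14) = 77
since m = R²·34 − 77²:  R² = (5929 + 1721) / 34 = 225
R = √225 = 15  ⇒  r_B = 15 − 7 = 8

rB=8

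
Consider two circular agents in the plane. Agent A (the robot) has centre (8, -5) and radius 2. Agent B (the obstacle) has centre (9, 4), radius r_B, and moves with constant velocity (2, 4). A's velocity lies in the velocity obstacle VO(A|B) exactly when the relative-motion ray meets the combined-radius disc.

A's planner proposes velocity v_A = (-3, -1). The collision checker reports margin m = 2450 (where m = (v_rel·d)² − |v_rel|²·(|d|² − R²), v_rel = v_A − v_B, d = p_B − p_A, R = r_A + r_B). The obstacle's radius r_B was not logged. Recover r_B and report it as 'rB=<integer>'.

m = 2450
d = (1, 9);  v_rel = (-5, -5),  |v_rel|² = 50
v_rel×d = (-5)·(9) − (-5)·(1) = -40
since m = R²·50 − (-40)²:  R² = (1600 + 2450) / 50 = 81
R = √81 = 9  ⇒  r_B = 9 − 2 = 7

rB=7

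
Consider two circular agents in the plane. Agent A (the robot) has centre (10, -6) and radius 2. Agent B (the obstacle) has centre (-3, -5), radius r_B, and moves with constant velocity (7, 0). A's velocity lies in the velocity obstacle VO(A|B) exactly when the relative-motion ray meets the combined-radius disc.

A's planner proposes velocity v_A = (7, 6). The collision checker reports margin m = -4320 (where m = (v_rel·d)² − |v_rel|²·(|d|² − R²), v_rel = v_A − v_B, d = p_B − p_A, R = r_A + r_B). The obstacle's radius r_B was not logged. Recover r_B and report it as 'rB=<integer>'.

m = -4320
d = (-13, 1);  v_rel = (0, 6),  |v_rel|² = 36
v_rel×d = (0)·(1) − (6)·(-13) = 78
since m = R²·36 − 78²:  R² = (6084 + -4320) / 36 = 49
R = √49 = 7  ⇒  r_B = 7 − 2 = 5

rB=5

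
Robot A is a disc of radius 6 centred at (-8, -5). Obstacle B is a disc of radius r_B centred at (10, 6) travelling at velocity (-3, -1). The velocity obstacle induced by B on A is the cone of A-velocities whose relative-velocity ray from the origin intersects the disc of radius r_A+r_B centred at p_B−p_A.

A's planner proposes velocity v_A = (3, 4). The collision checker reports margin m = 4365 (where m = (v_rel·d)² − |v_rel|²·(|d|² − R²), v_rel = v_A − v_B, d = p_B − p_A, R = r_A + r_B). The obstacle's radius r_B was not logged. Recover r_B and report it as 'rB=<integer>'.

m = 4365
d = (18, 11);  v_rel = (6, 5),  |v_rel|² = 61
v_rel×d = (6)·(11) − (5)·(18) = -24
since m = R²·61 − (-24)²:  R² = (576 + 4365) / 61 = 81
R = √81 = 9  ⇒  r_B = 9 − 6 = 3

rB=3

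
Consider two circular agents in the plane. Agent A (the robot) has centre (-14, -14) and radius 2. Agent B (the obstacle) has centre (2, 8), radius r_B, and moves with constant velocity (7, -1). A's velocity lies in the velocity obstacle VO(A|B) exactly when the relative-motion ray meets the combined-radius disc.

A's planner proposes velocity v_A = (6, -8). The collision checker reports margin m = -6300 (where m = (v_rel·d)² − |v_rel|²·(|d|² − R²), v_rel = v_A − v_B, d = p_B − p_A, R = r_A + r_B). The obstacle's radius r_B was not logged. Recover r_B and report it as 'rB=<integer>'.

m = -6300
d = (16, 22);  v_rel = (-1, -7),  |v_rel|² = 50
v_rel×d = (-1)·(22) − (-7)·(16) = 90
since m = R²·50 − 90²:  R² = (8100 + -6300) / 50 = 36
R = √36 = 6  ⇒  r_B = 6 − 2 = 4

rB=4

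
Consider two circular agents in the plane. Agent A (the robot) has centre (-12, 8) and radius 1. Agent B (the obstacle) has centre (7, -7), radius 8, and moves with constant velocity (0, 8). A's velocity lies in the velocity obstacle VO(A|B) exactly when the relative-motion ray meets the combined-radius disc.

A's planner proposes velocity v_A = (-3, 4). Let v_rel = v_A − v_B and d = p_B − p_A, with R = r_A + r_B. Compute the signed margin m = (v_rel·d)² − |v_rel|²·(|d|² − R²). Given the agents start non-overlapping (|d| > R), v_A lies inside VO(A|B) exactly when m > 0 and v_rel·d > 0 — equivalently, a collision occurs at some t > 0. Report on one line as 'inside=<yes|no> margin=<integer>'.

d = (19, -15),  |d|² = 586;  R = 1+8 = 9,  c = 586−9² = 505
v_rel = (-3, -4),  |v_rel|² = 25;  v_rel·d = (-3)·(19) + (-4)·(-15) = 3
25·t² − 6·t + 505 = 0  ⇒  m = 3² − 25·505 = -12616
m = -12616 < 0,  v_rel·d = 3 > 0  ⇒  outside

inside=no margin=-12616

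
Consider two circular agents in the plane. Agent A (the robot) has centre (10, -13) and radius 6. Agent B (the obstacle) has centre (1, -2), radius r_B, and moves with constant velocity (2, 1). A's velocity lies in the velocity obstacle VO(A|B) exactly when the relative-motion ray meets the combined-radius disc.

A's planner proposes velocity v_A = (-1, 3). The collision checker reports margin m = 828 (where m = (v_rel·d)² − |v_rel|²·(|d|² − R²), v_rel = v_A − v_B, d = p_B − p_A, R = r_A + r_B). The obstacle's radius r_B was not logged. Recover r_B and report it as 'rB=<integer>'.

m = 828
d = (-9, 11);  v_rel = (-3, 2),  |v_rel|² = 13
v_rel×d = (-3)·(11) − (2)·(-9) = -15
since m = R²·13 − (-15)²:  R² = (225 + 828) / 13 = 81
R = √81 = 9  ⇒  r_B = 9 − 6 = 3

rB=3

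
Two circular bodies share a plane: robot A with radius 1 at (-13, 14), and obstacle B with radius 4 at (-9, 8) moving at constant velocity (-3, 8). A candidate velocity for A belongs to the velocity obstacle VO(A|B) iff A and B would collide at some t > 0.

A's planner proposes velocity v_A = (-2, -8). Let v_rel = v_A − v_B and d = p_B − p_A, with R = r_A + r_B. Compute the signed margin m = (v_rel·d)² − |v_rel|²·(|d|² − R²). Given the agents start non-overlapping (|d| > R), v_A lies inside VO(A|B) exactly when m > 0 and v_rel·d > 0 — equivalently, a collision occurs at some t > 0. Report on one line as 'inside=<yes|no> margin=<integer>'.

d = (4, -6),  |d|² = 52;  R = 1+4 = 5,  c = 52−5² = 27
v_rel = (1, -16),  |v_rel|² = 257;  v_rel·d = (1)·(4) + (-16)·(-6) = 100
257·t² − 200·t + 27 = 0  ⇒  m = 100² − 257·27 = 3061
m = 3061 > 0,  v_rel·d = 100 > 0  ⇒  inside

inside=yes margin=3061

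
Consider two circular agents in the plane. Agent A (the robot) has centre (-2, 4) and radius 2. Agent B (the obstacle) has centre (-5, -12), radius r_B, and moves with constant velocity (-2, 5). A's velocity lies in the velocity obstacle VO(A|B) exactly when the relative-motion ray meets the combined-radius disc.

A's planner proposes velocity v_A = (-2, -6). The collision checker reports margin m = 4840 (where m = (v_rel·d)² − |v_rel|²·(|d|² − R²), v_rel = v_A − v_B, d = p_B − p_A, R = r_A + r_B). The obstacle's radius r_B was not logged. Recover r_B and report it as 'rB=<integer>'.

m = 4840
d = (-3, -16);  v_rel = (0, -11),  |v_rel|² = 121
v_rel×d = (0)·(-16) − (-11)·(-3) = -33
since m = R²·121 − (-33)²:  R² = (1089 + 4840) / 121 = 49
R = √49 = 7  ⇒  r_B = 7 − 2 = 5

rB=5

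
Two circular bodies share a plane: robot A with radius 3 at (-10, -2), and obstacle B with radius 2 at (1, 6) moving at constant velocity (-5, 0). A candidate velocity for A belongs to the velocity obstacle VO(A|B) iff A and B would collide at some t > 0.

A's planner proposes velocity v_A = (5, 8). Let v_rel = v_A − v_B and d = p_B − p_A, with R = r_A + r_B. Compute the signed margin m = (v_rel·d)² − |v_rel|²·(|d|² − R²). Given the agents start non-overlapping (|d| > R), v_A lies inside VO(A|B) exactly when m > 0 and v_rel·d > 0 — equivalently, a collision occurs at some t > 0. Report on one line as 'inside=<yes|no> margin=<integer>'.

d = (11, 8),  |d|² = 185;  R = 3+2 = 5,  c = 185−5² = 160
v_rel = (10, 8),  |v_rel|² = 164;  v_rel·d = (10)·(11) + (8)·(8) = 174
164·t² − 348·t + 160 = 0  ⇒  m = 174² − 164·160 = 4036
m = 4036 > 0,  v_rel·d = 174 > 0  ⇒  inside

inside=yes margin=4036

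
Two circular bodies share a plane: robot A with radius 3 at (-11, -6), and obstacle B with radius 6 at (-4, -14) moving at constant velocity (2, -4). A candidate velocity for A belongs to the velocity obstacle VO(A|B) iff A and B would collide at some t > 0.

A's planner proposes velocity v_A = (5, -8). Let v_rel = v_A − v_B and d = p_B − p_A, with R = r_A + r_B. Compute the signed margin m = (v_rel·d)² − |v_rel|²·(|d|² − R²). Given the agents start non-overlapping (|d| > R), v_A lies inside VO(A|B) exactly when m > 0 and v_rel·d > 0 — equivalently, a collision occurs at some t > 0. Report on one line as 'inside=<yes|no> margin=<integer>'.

d = (7, -8),  |d|² = 113;  R = 3+6 = 9,  c = 113−9² = 32
v_rel = (3, -4),  |v_rel|² = 25;  v_rel·d = (3)·(7) + (-4)·(-8) = 53
25·t² − 106·t + 32 = 0  ⇒  m = 53² − 25·32 = 2009
m = 2009 > 0,  v_rel·d = 53 > 0  ⇒  inside

inside=yes margin=2009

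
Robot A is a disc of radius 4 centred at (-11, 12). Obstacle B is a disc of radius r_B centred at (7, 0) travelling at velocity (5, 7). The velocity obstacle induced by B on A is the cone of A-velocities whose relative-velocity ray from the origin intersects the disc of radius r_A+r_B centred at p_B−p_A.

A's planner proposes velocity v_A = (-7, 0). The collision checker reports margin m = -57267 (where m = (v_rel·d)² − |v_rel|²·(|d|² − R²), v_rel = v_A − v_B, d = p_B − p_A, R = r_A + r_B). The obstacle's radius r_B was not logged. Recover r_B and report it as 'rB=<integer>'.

m = -57267
d = (18, -12);  v_rel = (-12, -7),  |v_rel|² = 193
v_rel×d = (-12)·(-12) − (-7)·(18) = 270
since m = R²·193 − 270²:  R² = (72900 + -57267) / 193 = 81
R = √81 = 9  ⇒  r_B = 9 − 4 = 5

rB=5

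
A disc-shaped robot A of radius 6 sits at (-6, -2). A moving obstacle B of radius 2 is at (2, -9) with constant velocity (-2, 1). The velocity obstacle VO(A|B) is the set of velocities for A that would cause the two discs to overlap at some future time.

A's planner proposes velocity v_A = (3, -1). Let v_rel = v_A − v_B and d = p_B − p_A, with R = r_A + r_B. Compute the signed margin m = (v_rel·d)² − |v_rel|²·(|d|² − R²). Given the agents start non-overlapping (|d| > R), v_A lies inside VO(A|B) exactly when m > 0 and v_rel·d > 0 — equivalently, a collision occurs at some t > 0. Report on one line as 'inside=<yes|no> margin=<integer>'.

d = (8, -7),  |d|² = 113;  R = 6+2 = 8,  c = 113−8² = 49
v_rel = (5, -2),  |v_rel|² = 29;  v_rel·d = (5)·(8) + (-2)·(-7) = 54
29·t² − 108·t + 49 = 0  ⇒  m = 54² − 29·49 = 1495
m = 1495 > 0,  v_rel·d = 54 > 0  ⇒  inside

inside=yes margin=1495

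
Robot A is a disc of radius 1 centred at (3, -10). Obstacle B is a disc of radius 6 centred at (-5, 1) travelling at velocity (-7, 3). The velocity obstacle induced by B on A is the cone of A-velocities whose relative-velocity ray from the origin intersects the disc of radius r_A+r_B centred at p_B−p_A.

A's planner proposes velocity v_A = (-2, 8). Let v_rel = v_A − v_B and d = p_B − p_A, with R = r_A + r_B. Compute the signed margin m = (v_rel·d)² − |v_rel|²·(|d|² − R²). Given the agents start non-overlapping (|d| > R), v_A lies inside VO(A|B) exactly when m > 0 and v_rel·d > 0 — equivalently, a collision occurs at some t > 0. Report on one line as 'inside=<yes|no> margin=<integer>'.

d = (-8, 11),  |d|² = 185;  R = 1+6 = 7,  c = 185−7² = 136
v_rel = (5, 5),  |v_rel|² = 50;  v_rel·d = (5)·(-8) + (5)·(11) = 15
50·t² − 30·t + 136 = 0  ⇒  m = 15² − 50·136 = -6575
m = -6575 < 0,  v_rel·d = 15 > 0  ⇒  outside

inside=no margin=-6575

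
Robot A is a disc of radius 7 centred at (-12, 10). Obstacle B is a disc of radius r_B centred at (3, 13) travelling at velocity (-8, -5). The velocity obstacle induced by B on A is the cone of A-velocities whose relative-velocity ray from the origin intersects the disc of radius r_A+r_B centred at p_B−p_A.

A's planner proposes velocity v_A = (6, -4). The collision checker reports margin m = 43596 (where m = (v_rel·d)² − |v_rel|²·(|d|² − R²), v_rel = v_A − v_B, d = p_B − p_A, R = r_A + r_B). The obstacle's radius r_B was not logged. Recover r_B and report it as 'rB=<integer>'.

m = 43596
d = (15, 3);  v_rel = (14, 1),  |v_rel|² = 197
v_rel×d = (14)·(3) − (1)·(15) = 27
since m = R²·197 − 27²:  R² = (729 + 43596) / 197 = 225
R = √225 = 15  ⇒  r_B = 15 − 7 = 8

rB=8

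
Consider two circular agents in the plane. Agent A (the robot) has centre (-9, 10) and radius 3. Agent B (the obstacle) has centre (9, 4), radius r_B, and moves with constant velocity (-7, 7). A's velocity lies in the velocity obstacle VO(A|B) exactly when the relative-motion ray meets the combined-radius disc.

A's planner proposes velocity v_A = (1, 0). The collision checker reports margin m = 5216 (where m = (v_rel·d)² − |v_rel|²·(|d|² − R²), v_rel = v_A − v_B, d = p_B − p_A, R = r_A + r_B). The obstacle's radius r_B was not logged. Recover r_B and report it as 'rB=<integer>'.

m = 5216
d = (18, -6);  v_rel = (8, -7),  |v_rel|² = 113
v_rel×d = (8)·(-6) − (-7)·(18) = 78
since m = R²·113 − 78²:  R² = (6084 + 5216) / 113 = 100
R = √100 = 10  ⇒  r_B = 10 − 3 = 7

rB=7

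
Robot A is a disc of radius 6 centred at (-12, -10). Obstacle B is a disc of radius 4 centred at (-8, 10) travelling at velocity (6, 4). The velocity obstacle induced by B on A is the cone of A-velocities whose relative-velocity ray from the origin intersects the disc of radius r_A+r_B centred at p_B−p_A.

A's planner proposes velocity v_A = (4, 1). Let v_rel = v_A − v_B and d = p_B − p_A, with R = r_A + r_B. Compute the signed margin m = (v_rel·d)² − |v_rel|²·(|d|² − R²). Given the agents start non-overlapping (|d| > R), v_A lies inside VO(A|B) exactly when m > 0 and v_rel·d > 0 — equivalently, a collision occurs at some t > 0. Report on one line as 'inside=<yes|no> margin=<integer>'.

d = (4, 20),  |d|² = 416;  R = 6+4 = 10,  c = 416−10² = 316
v_rel = (-2, -3),  |v_rel|² = 13;  v_rel·d = (-2)·(4) + (-3)·(20) = -68
13·t² + 136·t + 316 = 0  ⇒  m = (-68)² − 13·316 = 516
m = 516 > 0,  v_rel·d = -68 < 0  ⇒  outside

inside=no margin=516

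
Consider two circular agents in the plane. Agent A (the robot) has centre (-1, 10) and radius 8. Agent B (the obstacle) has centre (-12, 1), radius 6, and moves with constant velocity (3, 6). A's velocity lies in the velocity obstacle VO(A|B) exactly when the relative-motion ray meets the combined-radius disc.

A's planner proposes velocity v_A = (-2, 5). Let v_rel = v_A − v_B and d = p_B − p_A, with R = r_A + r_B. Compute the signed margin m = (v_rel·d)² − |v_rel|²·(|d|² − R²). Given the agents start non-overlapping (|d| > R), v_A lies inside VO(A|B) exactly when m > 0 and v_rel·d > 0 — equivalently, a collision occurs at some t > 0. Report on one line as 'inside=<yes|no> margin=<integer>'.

d = (-11, -9),  |d|² = 202;  R = 8+6 = 14,  c = 202−14² = 6
v_rel = (-5, -1),  |v_rel|² = 26;  v_rel·d = (-5)·(-11) + (-1)·(-9) = 64
26·t² − 128·t + 6 = 0  ⇒  m = 64² − 26·6 = 3940
m = 3940 > 0,  v_rel·d = 64 > 0  ⇒  inside

inside=yes margin=3940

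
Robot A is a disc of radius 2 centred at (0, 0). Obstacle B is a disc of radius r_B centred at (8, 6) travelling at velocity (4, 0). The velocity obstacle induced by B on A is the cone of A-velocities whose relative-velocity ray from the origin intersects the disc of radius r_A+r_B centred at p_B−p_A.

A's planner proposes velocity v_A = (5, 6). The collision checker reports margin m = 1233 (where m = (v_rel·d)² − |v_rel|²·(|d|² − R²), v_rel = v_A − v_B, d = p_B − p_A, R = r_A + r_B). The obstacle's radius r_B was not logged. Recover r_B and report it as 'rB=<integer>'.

m = 1233
d = (8, 6);  v_rel = (1, 6),  |v_rel|² = 37
v_rel×d = (1)·(6) − (6)·(8) = -42
since m = R²·37 − (-42)²:  R² = (1764 + 1233) / 37 = 81
R = √81 = 9  ⇒  r_B = 9 − 2 = 7

rB=7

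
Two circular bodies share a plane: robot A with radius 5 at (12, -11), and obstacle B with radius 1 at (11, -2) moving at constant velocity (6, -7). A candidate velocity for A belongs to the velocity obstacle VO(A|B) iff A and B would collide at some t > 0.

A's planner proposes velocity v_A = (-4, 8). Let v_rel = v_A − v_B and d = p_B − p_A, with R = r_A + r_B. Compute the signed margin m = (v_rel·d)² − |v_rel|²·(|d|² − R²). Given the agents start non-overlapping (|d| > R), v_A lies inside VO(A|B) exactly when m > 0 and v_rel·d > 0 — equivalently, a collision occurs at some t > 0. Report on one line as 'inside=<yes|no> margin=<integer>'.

d = (-1, 9),  |d|² = 82;  R = 5+1 = 6,  c = 82−6² = 46
v_rel = (-10, 15),  |v_rel|² = 325;  v_rel·d = (-10)·(-1) + (15)·(9) = 145
325·t² − 290·t + 46 = 0  ⇒  m = 145² − 325·46 = 6075
m = 6075 > 0,  v_rel·d = 145 > 0  ⇒  inside

inside=yes margin=6075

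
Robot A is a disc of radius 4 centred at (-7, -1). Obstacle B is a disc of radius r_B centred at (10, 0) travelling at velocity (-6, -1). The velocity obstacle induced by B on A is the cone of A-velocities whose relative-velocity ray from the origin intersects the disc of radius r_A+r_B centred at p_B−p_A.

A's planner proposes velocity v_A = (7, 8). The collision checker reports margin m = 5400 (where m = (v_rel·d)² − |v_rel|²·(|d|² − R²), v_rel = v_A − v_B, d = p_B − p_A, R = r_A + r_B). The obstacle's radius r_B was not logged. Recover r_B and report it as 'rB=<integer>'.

m = 5400
d = (17, 1);  v_rel = (13, 9),  |v_rel|² = 250
v_rel×d = (13)·(1) − (9)·(17) = -140
since m = R²·250 − (-140)²:  R² = (19600 + 5400) / 250 = 100
R = √100 = 10  ⇒  r_B = 10 − 4 = 6

rB=6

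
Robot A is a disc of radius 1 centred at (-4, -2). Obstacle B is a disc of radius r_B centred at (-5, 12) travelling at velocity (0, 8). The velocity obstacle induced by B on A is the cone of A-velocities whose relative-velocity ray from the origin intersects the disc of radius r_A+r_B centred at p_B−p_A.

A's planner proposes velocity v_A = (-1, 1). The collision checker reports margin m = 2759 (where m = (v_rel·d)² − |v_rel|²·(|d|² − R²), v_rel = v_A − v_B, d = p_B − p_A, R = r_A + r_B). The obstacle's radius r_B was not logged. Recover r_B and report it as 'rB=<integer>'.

m = 2759
d = (-1, 14);  v_rel = (-1, -7),  |v_rel|² = 50
v_rel×d = (-1)·(14) − (-7)·(-1) = -21
since m = R²·50 − (-21)²:  R² = (441 + 2759) / 50 = 64
R = √64 = 8  ⇒  r_B = 8 − 1 = 7

rB=7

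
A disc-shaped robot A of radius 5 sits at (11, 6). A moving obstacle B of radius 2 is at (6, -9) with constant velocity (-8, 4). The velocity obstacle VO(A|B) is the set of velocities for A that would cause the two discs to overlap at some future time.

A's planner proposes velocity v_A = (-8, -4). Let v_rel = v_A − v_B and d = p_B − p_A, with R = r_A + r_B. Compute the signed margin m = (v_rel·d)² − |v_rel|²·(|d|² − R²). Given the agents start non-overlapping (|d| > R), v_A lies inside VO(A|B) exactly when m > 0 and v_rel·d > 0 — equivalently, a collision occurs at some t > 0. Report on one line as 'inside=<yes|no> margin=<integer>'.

d = (-5, -15),  |d|² = 250;  R = 5+2 = 7,  c = 250−7² = 201
v_rel = (0, -8),  |v_rel|² = 64;  v_rel·d = (0)·(-5) + (-8)·(-15) = 120
64·t² − 240·t + 201 = 0  ⇒  m = 120² − 64·201 = 1536
m = 1536 > 0,  v_rel·d = 120 > 0  ⇒  inside

inside=yes margin=1536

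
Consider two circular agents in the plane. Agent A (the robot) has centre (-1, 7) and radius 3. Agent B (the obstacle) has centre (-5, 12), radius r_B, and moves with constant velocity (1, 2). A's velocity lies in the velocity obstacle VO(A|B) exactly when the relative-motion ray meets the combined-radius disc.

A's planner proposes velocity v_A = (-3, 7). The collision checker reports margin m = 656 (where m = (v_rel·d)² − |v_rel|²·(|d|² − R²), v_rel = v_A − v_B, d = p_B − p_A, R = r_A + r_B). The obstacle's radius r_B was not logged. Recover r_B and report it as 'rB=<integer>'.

m = 656
d = (-4, 5);  v_rel = (-4, 5),  |v_rel|² = 41
v_rel×d = (-4)·(5) − (5)·(-4) = 0
since m = R²·41 − 0²:  R² = (0 + 656) / 41 = 16
R = √16 = 4  ⇒  r_B = 4 − 3 = 1

rB=1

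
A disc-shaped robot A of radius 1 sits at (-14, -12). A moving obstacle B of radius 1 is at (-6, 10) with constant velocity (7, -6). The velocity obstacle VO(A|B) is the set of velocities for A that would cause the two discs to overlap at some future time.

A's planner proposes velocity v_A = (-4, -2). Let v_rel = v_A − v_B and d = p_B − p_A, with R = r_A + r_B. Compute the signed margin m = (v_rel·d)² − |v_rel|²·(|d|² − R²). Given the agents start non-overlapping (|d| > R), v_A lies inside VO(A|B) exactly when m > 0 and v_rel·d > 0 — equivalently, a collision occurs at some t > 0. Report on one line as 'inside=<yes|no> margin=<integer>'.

d = (8, 22),  |d|² = 548;  R = 1+1 = 2,  c = 548−2² = 544
v_rel = (-11, 4),  |v_rel|² = 137;  v_rel·d = (-11)·(8) + (4)·(22) = 0
137·t² − 0·t + 544 = 0  ⇒  m = 0² − 137·544 = -74528
m = -74528 < 0,  v_rel·d = 0 = 0  ⇒  outside

inside=no margin=-74528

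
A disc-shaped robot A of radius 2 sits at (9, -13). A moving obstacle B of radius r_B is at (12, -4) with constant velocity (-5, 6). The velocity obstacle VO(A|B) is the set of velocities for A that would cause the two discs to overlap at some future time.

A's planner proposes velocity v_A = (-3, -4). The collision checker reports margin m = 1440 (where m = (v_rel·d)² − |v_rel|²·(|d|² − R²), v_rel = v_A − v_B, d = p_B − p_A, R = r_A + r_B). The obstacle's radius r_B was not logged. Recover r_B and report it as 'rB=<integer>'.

m = 1440
d = (3, 9);  v_rel = (2, -10),  |v_rel|² = 104
v_rel×d = (2)·(9) − (-10)·(3) = 48
since m = R²·104 − 48²:  R² = (2304 + 1440) / 104 = 36
R = √36 = 6  ⇒  r_B = 6 − 2 = 4

rB=4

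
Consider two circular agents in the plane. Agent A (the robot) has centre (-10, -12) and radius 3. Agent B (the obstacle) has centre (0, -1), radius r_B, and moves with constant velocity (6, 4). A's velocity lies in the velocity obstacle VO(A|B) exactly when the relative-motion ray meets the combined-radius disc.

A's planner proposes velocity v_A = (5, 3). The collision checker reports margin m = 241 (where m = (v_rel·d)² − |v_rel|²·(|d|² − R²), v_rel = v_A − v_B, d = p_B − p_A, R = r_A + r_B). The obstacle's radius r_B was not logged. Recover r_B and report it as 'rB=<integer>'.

m = 241
d = (10, 11);  v_rel = (-1, -1),  |v_rel|² = 2
v_rel×d = (-1)·(11) − (-1)·(10) = -1
since m = R²·2 − (-1)²:  R² = (1 + 241) / 2 = 121
R = √121 = 11  ⇒  r_B = 11 − 3 = 8

rB=8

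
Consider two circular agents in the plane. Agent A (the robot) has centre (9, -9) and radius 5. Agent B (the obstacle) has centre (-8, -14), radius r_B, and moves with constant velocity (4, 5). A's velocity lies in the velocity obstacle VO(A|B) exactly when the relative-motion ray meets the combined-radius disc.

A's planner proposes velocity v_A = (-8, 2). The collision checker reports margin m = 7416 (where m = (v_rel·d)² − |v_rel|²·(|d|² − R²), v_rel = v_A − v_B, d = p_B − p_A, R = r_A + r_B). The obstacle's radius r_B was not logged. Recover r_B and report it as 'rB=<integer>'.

m = 7416
d = (-17, -5);  v_rel = (-12, -3),  |v_rel|² = 153
v_rel×d = (-12)·(-5) − (-3)·(-17) = 9
since m = R²·153 − 9²:  R² = (81 + 7416) / 153 = 49
R = √49 = 7  ⇒  r_B = 7 − 5 = 2

rB=2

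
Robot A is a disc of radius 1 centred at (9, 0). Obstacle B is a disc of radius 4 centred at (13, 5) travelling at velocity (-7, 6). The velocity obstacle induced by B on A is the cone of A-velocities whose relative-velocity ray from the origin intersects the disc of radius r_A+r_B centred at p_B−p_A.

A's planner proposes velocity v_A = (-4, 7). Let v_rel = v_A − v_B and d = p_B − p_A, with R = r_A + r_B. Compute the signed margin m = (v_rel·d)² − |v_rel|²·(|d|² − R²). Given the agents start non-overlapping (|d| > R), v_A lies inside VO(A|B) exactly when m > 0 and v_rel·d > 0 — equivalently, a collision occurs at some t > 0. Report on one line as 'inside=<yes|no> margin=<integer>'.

d = (4, 5),  |d|² = 41;  R = 1+4 = 5,  c = 41−5² = 16
v_rel = (3, 1),  |v_rel|² = 10;  v_rel·d = (3)·(4) + (1)·(5) = 17
10·t² − 34·t + 16 = 0  ⇒  m = 17² − 10·16 = 129
m = 129 > 0,  v_rel·d = 17 > 0  ⇒  inside

inside=yes margin=129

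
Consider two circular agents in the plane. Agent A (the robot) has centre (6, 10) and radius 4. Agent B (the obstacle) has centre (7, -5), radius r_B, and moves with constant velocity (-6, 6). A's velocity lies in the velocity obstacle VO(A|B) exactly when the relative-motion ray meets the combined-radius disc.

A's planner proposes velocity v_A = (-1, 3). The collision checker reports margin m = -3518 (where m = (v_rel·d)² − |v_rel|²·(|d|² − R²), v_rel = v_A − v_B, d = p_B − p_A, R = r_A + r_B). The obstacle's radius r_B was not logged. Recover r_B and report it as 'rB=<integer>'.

m = -3518
d = (1, -15);  v_rel = (5, -3),  |v_rel|² = 34
v_rel×d = (5)·(-15) − (-3)·(1) = -72
since m = R²·34 − (-72)²:  R² = (5184 + -3518) / 34 = 49
R = √49 = 7  ⇒  r_B = 7 − 4 = 3

rB=3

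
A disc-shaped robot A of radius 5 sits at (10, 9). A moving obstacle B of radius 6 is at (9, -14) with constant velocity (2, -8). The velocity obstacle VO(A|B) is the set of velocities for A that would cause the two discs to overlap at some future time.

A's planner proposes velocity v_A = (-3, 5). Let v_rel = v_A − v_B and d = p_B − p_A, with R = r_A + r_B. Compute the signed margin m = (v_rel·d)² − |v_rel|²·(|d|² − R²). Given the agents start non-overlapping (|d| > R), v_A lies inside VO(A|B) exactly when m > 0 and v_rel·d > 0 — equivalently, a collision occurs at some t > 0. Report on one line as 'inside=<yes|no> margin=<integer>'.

d = (-1, -23),  |d|² = 530;  R = 5+6 = 11,  c = 530−11² = 409
v_rel = (-5, 13),  |v_rel|² = 194;  v_rel·d = (-5)·(-1) + (13)·(-23) = -294
194·t² + 588·t + 409 = 0  ⇒  m = (-294)² − 194·409 = 7090
m = 7090 > 0,  v_rel·d = -294 < 0  ⇒  outside

inside=no margin=7090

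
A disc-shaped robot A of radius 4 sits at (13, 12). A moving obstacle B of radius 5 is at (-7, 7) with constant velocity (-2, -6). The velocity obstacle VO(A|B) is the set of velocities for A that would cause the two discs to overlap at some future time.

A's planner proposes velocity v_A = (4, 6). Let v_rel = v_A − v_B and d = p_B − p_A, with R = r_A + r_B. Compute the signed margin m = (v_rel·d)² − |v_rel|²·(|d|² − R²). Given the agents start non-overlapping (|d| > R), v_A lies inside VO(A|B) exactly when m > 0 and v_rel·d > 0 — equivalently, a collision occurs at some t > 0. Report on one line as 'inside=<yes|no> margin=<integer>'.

d = (-20, -5),  |d|² = 425;  R = 4+5 = 9,  c = 425−9² = 344
v_rel = (6, 12),  |v_rel|² = 180;  v_rel·d = (6)·(-20) + (12)·(-5) = -180
180·t² + 360·t + 344 = 0  ⇒  m = (-180)² − 180·344 = -29520
m = -29520 < 0,  v_rel·d = -180 < 0  ⇒  outside

inside=no margin=-29520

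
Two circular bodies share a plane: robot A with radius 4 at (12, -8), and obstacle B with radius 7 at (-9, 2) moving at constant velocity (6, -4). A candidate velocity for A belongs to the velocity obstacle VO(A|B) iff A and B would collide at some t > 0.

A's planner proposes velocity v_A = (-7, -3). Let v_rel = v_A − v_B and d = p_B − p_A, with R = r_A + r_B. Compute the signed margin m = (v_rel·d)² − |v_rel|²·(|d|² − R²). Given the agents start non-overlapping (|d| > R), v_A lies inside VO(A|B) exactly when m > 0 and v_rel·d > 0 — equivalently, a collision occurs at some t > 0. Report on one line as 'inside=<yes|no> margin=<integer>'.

d = (-21, 10),  |d|² = 541;  R = 4+7 = 11,  c = 541−11² = 420
v_rel = (-13, 1),  |v_rel|² = 170;  v_rel·d = (-13)·(-21) + (1)·(10) = 283
170·t² − 566·t + 420 = 0  ⇒  m = 283² − 170·420 = 8689
m = 8689 > 0,  v_rel·d = 283 > 0  ⇒  inside

inside=yes margin=8689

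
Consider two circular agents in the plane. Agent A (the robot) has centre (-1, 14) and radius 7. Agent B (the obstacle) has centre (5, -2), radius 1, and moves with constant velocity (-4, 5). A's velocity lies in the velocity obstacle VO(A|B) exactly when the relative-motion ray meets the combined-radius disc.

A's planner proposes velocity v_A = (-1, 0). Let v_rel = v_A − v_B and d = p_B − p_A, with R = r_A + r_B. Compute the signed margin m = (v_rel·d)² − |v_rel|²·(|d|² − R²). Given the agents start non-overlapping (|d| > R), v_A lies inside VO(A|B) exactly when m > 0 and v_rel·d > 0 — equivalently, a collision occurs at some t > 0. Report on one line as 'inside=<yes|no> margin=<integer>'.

d = (6, -16),  |d|² = 292;  R = 7+1 = 8,  c = 292−8² = 228
v_rel = (3, -5),  |v_rel|² = 34;  v_rel·d = (3)·(6) + (-5)·(-16) = 98
34·t² − 196·t + 228 = 0  ⇒  m = 98² − 34·228 = 1852
m = 1852 > 0,  v_rel·d = 98 > 0  ⇒  inside

inside=yes margin=1852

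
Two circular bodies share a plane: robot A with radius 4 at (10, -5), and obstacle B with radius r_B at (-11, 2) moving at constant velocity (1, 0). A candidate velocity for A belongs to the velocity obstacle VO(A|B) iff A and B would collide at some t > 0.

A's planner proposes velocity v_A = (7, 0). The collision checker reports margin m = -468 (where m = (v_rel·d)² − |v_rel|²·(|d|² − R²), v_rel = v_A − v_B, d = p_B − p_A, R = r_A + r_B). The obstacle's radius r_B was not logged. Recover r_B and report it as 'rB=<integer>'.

m = -468
d = (-21, 7);  v_rel = (6, 0),  |v_rel|² = 36
v_rel×d = (6)·(7) − (0)·(-21) = 42
since m = R²·36 − 42²:  R² = (1764 + -468) / 36 = 36
R = √36 = 6  ⇒  r_B = 6 − 4 = 2

rB=2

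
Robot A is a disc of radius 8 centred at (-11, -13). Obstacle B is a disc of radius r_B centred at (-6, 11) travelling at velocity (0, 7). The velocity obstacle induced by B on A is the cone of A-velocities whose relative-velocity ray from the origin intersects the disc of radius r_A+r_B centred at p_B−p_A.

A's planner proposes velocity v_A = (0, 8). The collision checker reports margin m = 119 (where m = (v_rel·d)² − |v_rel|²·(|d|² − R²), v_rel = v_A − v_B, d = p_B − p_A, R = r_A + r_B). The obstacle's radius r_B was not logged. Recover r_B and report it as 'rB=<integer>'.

m = 119
d = (5, 24);  v_rel = (0, 1),  |v_rel|² = 1
v_rel×d = (0)·(24) − (1)·(5) = -5
since m = R²·1 − (-5)²:  R² = (25 + 119) / 1 = 144
R = √144 = 12  ⇒  r_B = 12 − 8 = 4

rB=4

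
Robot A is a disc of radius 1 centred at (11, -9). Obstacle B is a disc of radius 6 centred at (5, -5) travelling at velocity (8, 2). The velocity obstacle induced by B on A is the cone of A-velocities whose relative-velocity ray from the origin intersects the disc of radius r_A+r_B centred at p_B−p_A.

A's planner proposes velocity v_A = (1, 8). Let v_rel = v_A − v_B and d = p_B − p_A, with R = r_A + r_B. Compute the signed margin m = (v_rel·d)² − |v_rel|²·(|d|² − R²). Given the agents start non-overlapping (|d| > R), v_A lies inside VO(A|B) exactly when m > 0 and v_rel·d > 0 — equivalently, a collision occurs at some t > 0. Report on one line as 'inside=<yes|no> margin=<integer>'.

d = (-6, 4),  |d|² = 52;  R = 1+6 = 7,  c = 52−7² = 3
v_rel = (-7, 6),  |v_rel|² = 85;  v_rel·d = (-7)·(-6) + (6)·(4) = 66
85·t² − 132·t + 3 = 0  ⇒  m = 66² − 85·3 = 4101
m = 4101 > 0,  v_rel·d = 66 > 0  ⇒  inside

inside=yes margin=4101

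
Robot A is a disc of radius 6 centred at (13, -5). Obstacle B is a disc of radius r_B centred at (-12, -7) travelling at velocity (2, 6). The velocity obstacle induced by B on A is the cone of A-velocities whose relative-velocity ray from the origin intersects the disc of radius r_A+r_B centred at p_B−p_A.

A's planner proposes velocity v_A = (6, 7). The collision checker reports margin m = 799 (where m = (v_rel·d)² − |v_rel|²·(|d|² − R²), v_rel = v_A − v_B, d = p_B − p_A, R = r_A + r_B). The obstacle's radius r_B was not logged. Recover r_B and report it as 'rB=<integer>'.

m = 799
d = (-25, -2);  v_rel = (4, 1),  |v_rel|² = 17
v_rel×d = (4)·(-2) − (1)·(-25) = 17
since m = R²·17 − 17²:  R² = (289 + 799) / 17 = 64
R = √64 = 8  ⇒  r_B = 8 − 6 = 2

rB=2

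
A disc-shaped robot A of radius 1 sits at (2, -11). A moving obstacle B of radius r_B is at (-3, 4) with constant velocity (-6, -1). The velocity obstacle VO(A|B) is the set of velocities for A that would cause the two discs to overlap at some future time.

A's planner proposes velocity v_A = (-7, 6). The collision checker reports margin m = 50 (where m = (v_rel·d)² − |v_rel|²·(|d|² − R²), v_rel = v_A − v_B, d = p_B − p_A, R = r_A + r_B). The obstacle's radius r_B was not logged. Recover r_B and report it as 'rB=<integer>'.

m = 50
d = (-5, 15);  v_rel = (-1, 7),  |v_rel|² = 50
v_rel×d = (-1)·(15) − (7)·(-5) = 20
since m = R²·50 − 20²:  R² = (400 + 50) / 50 = 9
R = √9 = 3  ⇒  r_B = 3 − 1 = 2

rB=2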